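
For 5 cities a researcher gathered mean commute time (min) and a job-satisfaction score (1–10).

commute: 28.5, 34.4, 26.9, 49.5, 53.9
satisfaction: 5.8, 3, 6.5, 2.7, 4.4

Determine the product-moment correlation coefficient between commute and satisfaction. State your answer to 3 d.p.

-0.622

n = 5, Σx = 193.2, Σy = 22.4, Σx² = 8074.68, Σy² = 111.54, Σxy = 814.16
nΣxy − ΣxΣy = 4070.8 − 4327.68 = -256.88
nΣx² − (Σx)² = 40373.4 − 37326.24 = 3047.16; nΣy² − (Σy)² = 557.7 − 501.76 = 55.94
r = -256.88 / √(3047.16 × 55.94) = -256.88 / 412.8658 ≈ -0.622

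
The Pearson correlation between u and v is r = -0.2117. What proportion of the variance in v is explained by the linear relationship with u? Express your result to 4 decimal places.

r² = (-0.2117)² = 0.0448

0.0448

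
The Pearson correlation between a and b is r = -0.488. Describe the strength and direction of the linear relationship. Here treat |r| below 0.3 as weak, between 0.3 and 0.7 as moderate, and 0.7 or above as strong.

moderate negative

r = -0.488 < 0 so the relationship is negative.
|r| = 0.488, which falls in the moderate range.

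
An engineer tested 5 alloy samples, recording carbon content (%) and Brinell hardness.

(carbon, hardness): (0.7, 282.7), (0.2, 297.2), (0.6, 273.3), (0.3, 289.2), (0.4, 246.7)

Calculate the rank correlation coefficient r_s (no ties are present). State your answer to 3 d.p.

-0.600

Rank carbon: 5, 1, 4, 2, 3
Rank hardness: 3, 5, 2, 4, 1
d = rank(carbon) − rank(hardness): 2, -4, 2, -2, 2; Σd² = 32
ρ = 1 − 6Σd² / [n(n²−1)] = 1 − 6×32 / (5×24) = 1 − 192/120 ≈ -0.600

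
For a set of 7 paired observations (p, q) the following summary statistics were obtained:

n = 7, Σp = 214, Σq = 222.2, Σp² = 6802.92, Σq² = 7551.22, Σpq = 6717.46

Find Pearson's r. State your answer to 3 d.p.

-0.210

r = (nΣpq − ΣpΣq) / √[(nΣp² − (Σp)²)(nΣq² − (Σq)²)]
Numerator: 7×6717.46 − 214×222.2 = -528.58
Denominator: √[(47620.44 − 45796)(52858.54 − 49372.84)] = √[1824.44 × 3485.7] = 2521.7951
r = -528.58 / 2521.7951 ≈ -0.210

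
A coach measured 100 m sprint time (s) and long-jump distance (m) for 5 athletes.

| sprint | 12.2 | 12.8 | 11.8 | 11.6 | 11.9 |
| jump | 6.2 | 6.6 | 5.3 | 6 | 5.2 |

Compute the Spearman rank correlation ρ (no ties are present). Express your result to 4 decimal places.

Rank sprint: 4, 5, 2, 1, 3
Rank jump: 4, 5, 2, 3, 1
d = rank(sprint) − rank(jump): 0, 0, 0, -2, 2; Σd² = 8
ρ = 1 − 6Σd² / [n(n²−1)] = 1 − 6×8 / (5×24) = 1 − 48/120 ≈ 0.6000

0.6000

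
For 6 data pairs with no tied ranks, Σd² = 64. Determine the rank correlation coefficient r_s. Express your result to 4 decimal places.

ρ = 1 − 6Σd² / [n(n²−1)] = 1 − 6×64 / (6×35)
  = 1 − 384/210 = 1 − 1.82857 ≈ -0.8286

-0.8286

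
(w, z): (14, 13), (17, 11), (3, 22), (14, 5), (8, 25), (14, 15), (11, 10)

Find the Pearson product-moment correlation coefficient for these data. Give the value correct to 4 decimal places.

n = 7, Σw = 81, Σz = 101, Σw² = 1071, Σz² = 1749, Σwz = 1025
nΣwz − ΣwΣz = 7175 − 8181 = -1006
nΣw² − (Σw)² = 7497 − 6561 = 936; nΣz² − (Σz)² = 12243 − 10201 = 2042
r = -1006 / √(936 × 2042) = -1006 / 1382.5021 ≈ -0.7277

-0.7277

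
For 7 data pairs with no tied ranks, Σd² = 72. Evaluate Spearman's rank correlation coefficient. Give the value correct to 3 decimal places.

-0.286

ρ = 1 − 6Σd² / [n(n²−1)] = 1 − 6×72 / (7×48)
  = 1 − 432/336 = 1 − 1.2857 ≈ -0.286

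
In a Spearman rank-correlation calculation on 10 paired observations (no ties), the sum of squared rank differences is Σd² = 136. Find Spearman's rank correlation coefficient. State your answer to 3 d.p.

0.176

ρ = 1 − 6Σd² / [n(n²−1)] = 1 − 6×136 / (10×99)
  = 1 − 816/990 = 1 − 0.8242 ≈ 0.176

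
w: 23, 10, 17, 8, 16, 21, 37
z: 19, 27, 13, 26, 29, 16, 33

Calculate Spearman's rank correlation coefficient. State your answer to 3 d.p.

0.036

Rank w: 6, 2, 4, 1, 3, 5, 7
Rank z: 3, 5, 1, 4, 6, 2, 7
d = rank(w) − rank(z): 3, -3, 3, -3, -3, 3, 0; Σd² = 54
ρ = 1 − 6Σd² / [n(n²−1)] = 1 − 6×54 / (7×48) = 1 − 324/336 ≈ 0.036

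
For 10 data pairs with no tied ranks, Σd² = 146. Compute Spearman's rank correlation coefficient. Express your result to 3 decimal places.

0.115

ρ = 1 − 6Σd² / [n(n²−1)] = 1 − 6×146 / (10×99)
  = 1 − 876/990 = 1 − 0.8848 ≈ 0.115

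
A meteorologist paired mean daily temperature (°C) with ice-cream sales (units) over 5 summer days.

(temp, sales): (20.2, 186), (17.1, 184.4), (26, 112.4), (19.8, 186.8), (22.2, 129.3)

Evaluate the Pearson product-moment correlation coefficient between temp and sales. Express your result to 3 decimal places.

n = 5, Σx = 105.3, Σy = 798.9, Σx² = 2261.33, Σy² = 132845.85, Σxy = 16401.94
nΣxy − ΣxΣy = 82009.7 − 84124.17 = -2114.47
nΣx² − (Σx)² = 11306.65 − 11088.09 = 218.56; nΣy² − (Σy)² = 664229.25 − 638241.21 = 25988.04
r = -2114.47 / √(218.56 × 25988.04) = -2114.47 / 2383.2637 ≈ -0.887

-0.887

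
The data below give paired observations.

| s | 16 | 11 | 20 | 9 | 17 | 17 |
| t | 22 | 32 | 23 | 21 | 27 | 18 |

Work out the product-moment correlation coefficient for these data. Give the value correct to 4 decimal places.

n = 6, Σs = 90, Σt = 143, Σs² = 1436, Σt² = 3531, Σst = 2118
nΣst − ΣsΣt = 12708 − 12870 = -162
nΣs² − (Σs)² = 8616 − 8100 = 516; nΣt² − (Σt)² = 21186 − 20449 = 737
r = -162 / √(516 × 737) = -162 / 616.6782 ≈ -0.2627

-0.2627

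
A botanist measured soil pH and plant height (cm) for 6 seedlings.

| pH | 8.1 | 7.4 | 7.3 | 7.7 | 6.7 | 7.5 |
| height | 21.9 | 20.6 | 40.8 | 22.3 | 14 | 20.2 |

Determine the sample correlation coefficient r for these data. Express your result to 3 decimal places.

0.151

n = 6, Σx = 44.7, Σy = 139.8, Σx² = 334.09, Σy² = 3669.94, Σxy = 1044.68
nΣxy − ΣxΣy = 6268.08 − 6249.06 = 19.02
nΣx² − (Σx)² = 2004.54 − 1998.09 = 6.45; nΣy² − (Σy)² = 22019.64 − 19544.04 = 2475.6
r = 19.02 / √(6.45 × 2475.6) = 19.02 / 126.3630 ≈ 0.151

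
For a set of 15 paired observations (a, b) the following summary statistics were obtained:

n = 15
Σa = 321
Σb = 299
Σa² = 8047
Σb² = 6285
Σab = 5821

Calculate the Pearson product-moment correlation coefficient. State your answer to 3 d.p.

r = (nΣab − ΣaΣb) / √[(nΣa² − (Σa)²)(nΣb² − (Σb)²)]
Numerator: 15×5821 − 321×299 = -8664
Denominator: √[(120705 − 103041)(94275 − 89401)] = √[17664 × 4874] = 9278.7034
r = -8664 / 9278.7034 ≈ -0.934

-0.934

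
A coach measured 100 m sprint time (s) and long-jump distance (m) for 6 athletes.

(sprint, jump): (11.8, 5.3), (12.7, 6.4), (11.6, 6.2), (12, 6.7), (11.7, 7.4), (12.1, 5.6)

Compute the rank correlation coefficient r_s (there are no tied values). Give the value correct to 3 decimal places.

-0.086

Rank sprint: 3, 6, 1, 4, 2, 5
Rank jump: 1, 4, 3, 5, 6, 2
d = rank(sprint) − rank(jump): 2, 2, -2, -1, -4, 3; Σd² = 38
ρ = 1 − 6Σd² / [n(n²−1)] = 1 − 6×38 / (6×35) = 1 − 228/210 ≈ -0.086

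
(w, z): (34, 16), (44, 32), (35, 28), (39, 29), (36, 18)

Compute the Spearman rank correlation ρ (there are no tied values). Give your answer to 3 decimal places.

0.900

Rank w: 1, 5, 2, 4, 3
Rank z: 1, 5, 3, 4, 2
d = rank(w) − rank(z): 0, 0, -1, 0, 1; Σd² = 2
ρ = 1 − 6Σd² / [n(n²−1)] = 1 − 6×2 / (5×24) = 1 − 12/120 ≈ 0.900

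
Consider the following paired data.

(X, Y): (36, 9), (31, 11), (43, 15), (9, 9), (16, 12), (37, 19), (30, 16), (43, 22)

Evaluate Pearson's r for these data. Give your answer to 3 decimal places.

0.617

n = 8, ΣX = 245, ΣY = 113, ΣX² = 8561, ΣY² = 1753, ΣXY = 3712
nΣXY − ΣXΣY = 29696 − 27685 = 2011
nΣX² − (ΣX)² = 68488 − 60025 = 8463; nΣY² − (ΣY)² = 14024 − 12769 = 1255
r = 2011 / √(8463 × 1255) = 2011 / 3258.9975 ≈ 0.617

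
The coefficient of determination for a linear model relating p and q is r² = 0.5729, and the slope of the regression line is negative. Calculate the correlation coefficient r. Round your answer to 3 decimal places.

-0.757

|r| = √0.5729 = 0.757
The association is negative, so r = −0.757.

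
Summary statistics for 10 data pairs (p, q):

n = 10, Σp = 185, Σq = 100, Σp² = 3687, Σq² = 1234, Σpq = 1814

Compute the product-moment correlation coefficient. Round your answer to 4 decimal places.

r = (nΣpq − ΣpΣq) / √[(nΣp² − (Σp)²)(nΣq² − (Σq)²)]
Numerator: 10×1814 − 185×100 = -360
Denominator: √[(36870 − 34225)(12340 − 10000)] = √[2645 × 2340] = 2487.8304
r = -360 / 2487.8304 ≈ -0.1447

-0.1447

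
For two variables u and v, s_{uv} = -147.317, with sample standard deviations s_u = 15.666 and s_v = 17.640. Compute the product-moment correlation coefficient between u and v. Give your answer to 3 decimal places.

-0.533

r = Cov(u,v) / (s_u · s_v) = -147.317 / (15.666 × 17.640)
  = -147.317 / 276.3482 ≈ -0.533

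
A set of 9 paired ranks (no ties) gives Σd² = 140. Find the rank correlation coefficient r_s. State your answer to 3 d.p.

ρ = 1 − 6Σd² / [n(n²−1)] = 1 − 6×140 / (9×80)
  = 1 − 840/720 = 1 − 1.1667 ≈ -0.167

-0.167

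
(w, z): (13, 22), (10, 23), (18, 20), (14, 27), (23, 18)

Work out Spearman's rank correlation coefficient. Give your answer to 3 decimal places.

-0.700

Rank w: 2, 1, 4, 3, 5
Rank z: 3, 4, 2, 5, 1
d = rank(w) − rank(z): -1, -3, 2, -2, 4; Σd² = 34
ρ = 1 − 6Σd² / [n(n²−1)] = 1 − 6×34 / (5×24) = 1 − 204/120 ≈ -0.700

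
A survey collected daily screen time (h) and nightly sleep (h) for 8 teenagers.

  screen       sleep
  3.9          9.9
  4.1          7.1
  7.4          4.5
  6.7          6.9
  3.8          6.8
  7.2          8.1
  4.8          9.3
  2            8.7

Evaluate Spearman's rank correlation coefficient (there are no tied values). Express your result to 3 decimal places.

Rank screen: 3, 4, 8, 6, 2, 7, 5, 1
Rank sleep: 8, 4, 1, 3, 2, 5, 7, 6
d = rank(screen) − rank(sleep): -5, 0, 7, 3, 0, 2, -2, -5; Σd² = 116
ρ = 1 − 6Σd² / [n(n²−1)] = 1 − 6×116 / (8×63) = 1 − 696/504 ≈ -0.381

-0.381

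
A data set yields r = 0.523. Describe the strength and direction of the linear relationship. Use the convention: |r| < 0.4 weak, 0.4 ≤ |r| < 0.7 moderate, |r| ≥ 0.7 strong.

r = 0.523 > 0 so the relationship is positive.
|r| = 0.523, which falls in the moderate range.

moderate positive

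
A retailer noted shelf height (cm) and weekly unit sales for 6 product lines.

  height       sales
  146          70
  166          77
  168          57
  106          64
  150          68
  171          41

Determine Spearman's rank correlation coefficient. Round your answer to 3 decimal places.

Rank height: 2, 4, 5, 1, 3, 6
Rank sales: 5, 6, 2, 3, 4, 1
d = rank(height) − rank(sales): -3, -2, 3, -2, -1, 5; Σd² = 52
ρ = 1 − 6Σd² / [n(n²−1)] = 1 − 6×52 / (6×35) = 1 − 312/210 ≈ -0.486

-0.486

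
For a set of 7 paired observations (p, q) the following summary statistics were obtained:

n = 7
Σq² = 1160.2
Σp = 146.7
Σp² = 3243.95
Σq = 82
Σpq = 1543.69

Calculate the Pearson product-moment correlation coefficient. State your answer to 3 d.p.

r = (nΣpq − ΣpΣq) / √[(nΣp² − (Σp)²)(nΣq² − (Σq)²)]
Numerator: 7×1543.69 − 146.7×82 = -1223.57
Denominator: √[(22707.65 − 21520.89)(8121.4 − 6724)] = √[1186.76 × 1397.4] = 1287.7804
r = -1223.57 / 1287.7804 ≈ -0.950

-0.950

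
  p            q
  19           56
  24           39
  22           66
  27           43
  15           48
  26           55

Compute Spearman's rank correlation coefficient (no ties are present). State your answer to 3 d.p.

-0.371

Rank p: 2, 4, 3, 6, 1, 5
Rank q: 5, 1, 6, 2, 3, 4
d = rank(p) − rank(q): -3, 3, -3, 4, -2, 1; Σd² = 48
ρ = 1 − 6Σd² / [n(n²−1)] = 1 − 6×48 / (6×35) = 1 − 288/210 ≈ -0.371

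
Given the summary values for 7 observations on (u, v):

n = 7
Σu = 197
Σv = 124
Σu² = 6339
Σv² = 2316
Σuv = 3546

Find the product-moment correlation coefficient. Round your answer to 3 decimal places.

0.183

r = (nΣuv − ΣuΣv) / √[(nΣu² − (Σu)²)(nΣv² − (Σv)²)]
Numerator: 7×3546 − 197×124 = 394
Denominator: √[(44373 − 38809)(16212 − 15376)] = √[5564 × 836] = 2156.7346
r = 394 / 2156.7346 ≈ 0.183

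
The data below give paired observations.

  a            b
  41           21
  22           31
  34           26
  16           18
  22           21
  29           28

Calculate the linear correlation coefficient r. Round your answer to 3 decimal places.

0.113

n = 6, Σa = 164, Σb = 145, Σa² = 4902, Σb² = 3627, Σab = 3989
nΣab − ΣaΣb = 23934 − 23780 = 154
nΣa² − (Σa)² = 29412 − 26896 = 2516; nΣb² − (Σb)² = 21762 − 21025 = 737
r = 154 / √(2516 × 737) = 154 / 1361.7239 ≈ 0.113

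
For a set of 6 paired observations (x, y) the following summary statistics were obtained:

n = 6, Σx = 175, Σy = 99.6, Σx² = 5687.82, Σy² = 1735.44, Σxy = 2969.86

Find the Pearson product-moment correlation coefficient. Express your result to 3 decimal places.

r = (nΣxy − ΣxΣy) / √[(nΣx² − (Σx)²)(nΣy² − (Σy)²)]
Numerator: 6×2969.86 − 175×99.6 = 389.16
Denominator: √[(34126.92 − 30625)(10412.64 − 9920.16)] = √[3501.92 × 492.48] = 1313.2500
r = 389.16 / 1313.2500 ≈ 0.296

0.296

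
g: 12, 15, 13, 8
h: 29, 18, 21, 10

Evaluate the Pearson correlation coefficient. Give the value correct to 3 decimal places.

n = 4, Σg = 48, Σh = 78, Σg² = 602, Σh² = 1706, Σgh = 971
nΣgh − ΣgΣh = 3884 − 3744 = 140
nΣg² − (Σg)² = 2408 − 2304 = 104; nΣh² − (Σh)² = 6824 − 6084 = 740
r = 140 / √(104 × 740) = 140 / 277.4167 ≈ 0.505

0.505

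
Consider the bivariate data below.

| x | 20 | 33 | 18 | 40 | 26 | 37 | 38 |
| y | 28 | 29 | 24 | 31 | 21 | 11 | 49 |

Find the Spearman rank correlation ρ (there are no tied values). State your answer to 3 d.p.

0.500

Rank x: 2, 4, 1, 7, 3, 5, 6
Rank y: 4, 5, 3, 6, 2, 1, 7
d = rank(x) − rank(y): -2, -1, -2, 1, 1, 4, -1; Σd² = 28
ρ = 1 − 6Σd² / [n(n²−1)] = 1 − 6×28 / (7×48) = 1 − 168/336 ≈ 0.500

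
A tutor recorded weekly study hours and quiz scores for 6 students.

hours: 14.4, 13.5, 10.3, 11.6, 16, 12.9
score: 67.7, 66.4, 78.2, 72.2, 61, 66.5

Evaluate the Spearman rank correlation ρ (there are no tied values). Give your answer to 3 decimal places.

-0.829

Rank hours: 5, 4, 1, 2, 6, 3
Rank score: 4, 2, 6, 5, 1, 3
d = rank(hours) − rank(score): 1, 2, -5, -3, 5, 0; Σd² = 64
ρ = 1 − 6Σd² / [n(n²−1)] = 1 − 6×64 / (6×35) = 1 − 384/210 ≈ -0.829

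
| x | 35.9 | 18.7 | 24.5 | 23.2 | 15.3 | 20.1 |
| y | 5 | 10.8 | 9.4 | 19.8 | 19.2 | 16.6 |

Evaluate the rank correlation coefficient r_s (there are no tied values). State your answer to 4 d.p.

-0.6000

Rank x: 6, 2, 5, 4, 1, 3
Rank y: 1, 3, 2, 6, 5, 4
d = rank(x) − rank(y): 5, -1, 3, -2, -4, -1; Σd² = 56
ρ = 1 − 6Σd² / [n(n²−1)] = 1 − 6×56 / (6×35) = 1 − 336/210 ≈ -0.6000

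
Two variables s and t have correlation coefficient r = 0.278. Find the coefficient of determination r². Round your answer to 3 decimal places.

r² = (0.278)² = 0.077

0.077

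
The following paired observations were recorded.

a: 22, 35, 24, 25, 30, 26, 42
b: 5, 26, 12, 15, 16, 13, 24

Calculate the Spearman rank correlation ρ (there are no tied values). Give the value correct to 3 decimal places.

0.929

Rank a: 1, 6, 2, 3, 5, 4, 7
Rank b: 1, 7, 2, 4, 5, 3, 6
d = rank(a) − rank(b): 0, -1, 0, -1, 0, 1, 1; Σd² = 4
ρ = 1 − 6Σd² / [n(n²−1)] = 1 − 6×4 / (7×48) = 1 − 24/336 ≈ 0.929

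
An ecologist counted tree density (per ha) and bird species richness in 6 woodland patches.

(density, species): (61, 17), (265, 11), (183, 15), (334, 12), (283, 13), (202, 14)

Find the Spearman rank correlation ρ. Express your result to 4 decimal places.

Rank density: 1, 4, 2, 6, 5, 3
Rank species: 6, 1, 5, 2, 3, 4
d = rank(density) − rank(species): -5, 3, -3, 4, 2, -1; Σd² = 64
ρ = 1 − 6Σd² / [n(n²−1)] = 1 − 6×64 / (6×35) = 1 − 384/210 ≈ -0.8286

-0.8286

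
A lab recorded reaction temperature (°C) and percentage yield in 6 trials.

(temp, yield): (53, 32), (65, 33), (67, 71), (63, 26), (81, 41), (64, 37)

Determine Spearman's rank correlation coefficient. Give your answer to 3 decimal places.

0.829

Rank temp: 1, 4, 5, 2, 6, 3
Rank yield: 2, 3, 6, 1, 5, 4
d = rank(temp) − rank(yield): -1, 1, -1, 1, 1, -1; Σd² = 6
ρ = 1 − 6Σd² / [n(n²−1)] = 1 − 6×6 / (6×35) = 1 − 36/210 ≈ 0.829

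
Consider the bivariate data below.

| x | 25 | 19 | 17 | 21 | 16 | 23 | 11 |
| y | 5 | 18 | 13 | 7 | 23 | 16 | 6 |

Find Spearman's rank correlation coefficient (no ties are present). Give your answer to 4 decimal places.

-0.2857

Rank x: 7, 4, 3, 5, 2, 6, 1
Rank y: 1, 6, 4, 3, 7, 5, 2
d = rank(x) − rank(y): 6, -2, -1, 2, -5, 1, -1; Σd² = 72
ρ = 1 − 6Σd² / [n(n²−1)] = 1 − 6×72 / (7×48) = 1 − 432/336 ≈ -0.2857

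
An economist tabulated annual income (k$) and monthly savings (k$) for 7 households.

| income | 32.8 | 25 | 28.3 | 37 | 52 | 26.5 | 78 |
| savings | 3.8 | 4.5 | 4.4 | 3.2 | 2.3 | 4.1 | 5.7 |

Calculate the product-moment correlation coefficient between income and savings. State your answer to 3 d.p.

0.281

n = 7, Σx = 279.6, Σy = 28, Σx² = 13360.98, Σy² = 118.88, Σxy = 1152.91
nΣxy − ΣxΣy = 8070.37 − 7828.8 = 241.57
nΣx² − (Σx)² = 93526.86 − 78176.16 = 15350.7; nΣy² − (Σy)² = 832.16 − 784 = 48.16
r = 241.57 / √(15350.7 × 48.16) = 241.57 / 859.8196 ≈ 0.281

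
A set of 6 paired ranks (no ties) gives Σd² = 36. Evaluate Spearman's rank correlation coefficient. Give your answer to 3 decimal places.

ρ = 1 − 6Σd² / [n(n²−1)] = 1 − 6×36 / (6×35)
  = 1 − 216/210 = 1 − 1.0286 ≈ -0.029

-0.029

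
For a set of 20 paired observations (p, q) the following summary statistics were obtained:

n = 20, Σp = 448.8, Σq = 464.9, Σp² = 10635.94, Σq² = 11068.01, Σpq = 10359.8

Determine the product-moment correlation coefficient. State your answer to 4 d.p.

-0.1888

r = (nΣpq − ΣpΣq) / √[(nΣp² − (Σp)²)(nΣq² − (Σq)²)]
Numerator: 20×10359.8 − 448.8×464.9 = -1451.12
Denominator: √[(212718.8 − 201421.44)(221360.2 − 216132.01)] = √[11297.36 × 5228.19] = 7685.3591
r = -1451.12 / 7685.3591 ≈ -0.1888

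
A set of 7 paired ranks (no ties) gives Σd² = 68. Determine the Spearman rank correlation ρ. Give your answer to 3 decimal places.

-0.214

ρ = 1 − 6Σd² / [n(n²−1)] = 1 − 6×68 / (7×48)
  = 1 − 408/336 = 1 − 1.2143 ≈ -0.214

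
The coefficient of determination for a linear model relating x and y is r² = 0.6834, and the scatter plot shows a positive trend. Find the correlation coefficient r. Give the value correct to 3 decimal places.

|r| = √0.6834 = 0.827
The association is positive, so r = 0.827.

0.827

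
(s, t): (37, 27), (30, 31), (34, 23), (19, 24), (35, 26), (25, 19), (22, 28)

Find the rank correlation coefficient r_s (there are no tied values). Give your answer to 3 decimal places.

0.107

Rank s: 7, 4, 5, 1, 6, 3, 2
Rank t: 5, 7, 2, 3, 4, 1, 6
d = rank(s) − rank(t): 2, -3, 3, -2, 2, 2, -4; Σd² = 50
ρ = 1 − 6Σd² / [n(n²−1)] = 1 − 6×50 / (7×48) = 1 − 300/336 ≈ 0.107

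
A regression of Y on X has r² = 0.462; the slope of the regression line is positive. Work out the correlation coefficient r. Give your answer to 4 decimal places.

0.6797

|r| = √0.462 = 0.6797
The association is positive, so r = 0.6797.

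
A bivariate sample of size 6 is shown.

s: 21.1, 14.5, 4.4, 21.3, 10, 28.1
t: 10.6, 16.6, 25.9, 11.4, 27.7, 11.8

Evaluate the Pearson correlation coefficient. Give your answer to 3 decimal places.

-0.890

n = 6, Σs = 99.4, Σt = 104, Σs² = 2018.12, Σt² = 2095.22, Σst = 1429.72
nΣst − ΣsΣt = 8578.32 − 10337.6 = -1759.28
nΣs² − (Σs)² = 12108.72 − 9880.36 = 2228.36; nΣt² − (Σt)² = 12571.32 − 10816 = 1755.32
r = -1759.28 / √(2228.36 × 1755.32) = -1759.28 / 1977.7474 ≈ -0.890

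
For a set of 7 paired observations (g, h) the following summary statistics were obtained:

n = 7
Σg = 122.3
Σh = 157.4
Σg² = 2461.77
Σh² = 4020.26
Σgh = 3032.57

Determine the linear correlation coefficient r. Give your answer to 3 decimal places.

0.715

r = (nΣgh − ΣgΣh) / √[(nΣg² − (Σg)²)(nΣh² − (Σh)²)]
Numerator: 7×3032.57 − 122.3×157.4 = 1977.97
Denominator: √[(17232.39 − 14957.29)(28141.82 − 24774.76)] = √[2275.1 × 3367.06] = 2767.7424
r = 1977.97 / 2767.7424 ≈ 0.715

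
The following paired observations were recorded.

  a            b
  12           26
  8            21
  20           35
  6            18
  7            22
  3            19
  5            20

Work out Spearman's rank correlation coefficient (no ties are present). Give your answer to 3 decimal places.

Rank a: 6, 5, 7, 3, 4, 1, 2
Rank b: 6, 4, 7, 1, 5, 2, 3
d = rank(a) − rank(b): 0, 1, 0, 2, -1, -1, -1; Σd² = 8
ρ = 1 − 6Σd² / [n(n²−1)] = 1 − 6×8 / (7×48) = 1 − 48/336 ≈ 0.857

0.857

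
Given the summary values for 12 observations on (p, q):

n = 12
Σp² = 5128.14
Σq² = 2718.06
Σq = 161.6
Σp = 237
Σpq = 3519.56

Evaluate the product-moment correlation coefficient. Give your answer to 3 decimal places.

0.666

r = (nΣpq − ΣpΣq) / √[(nΣp² − (Σp)²)(nΣq² − (Σq)²)]
Numerator: 12×3519.56 − 237×161.6 = 3935.52
Denominator: √[(61537.68 − 56169)(32616.72 − 26114.56)] = √[5368.68 × 6502.16] = 5908.3006
r = 3935.52 / 5908.3006 ≈ 0.666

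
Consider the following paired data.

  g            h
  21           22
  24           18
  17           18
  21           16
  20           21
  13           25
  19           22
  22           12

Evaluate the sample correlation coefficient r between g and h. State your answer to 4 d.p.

n = 8, Σg = 157, Σh = 154, Σg² = 3161, Σh² = 3082, Σgh = 2963
nΣgh − ΣgΣh = 23704 − 24178 = -474
nΣg² − (Σg)² = 25288 − 24649 = 639; nΣh² − (Σh)² = 24656 − 23716 = 940
r = -474 / √(639 × 940) = -474 / 775.0226 ≈ -0.6116

-0.6116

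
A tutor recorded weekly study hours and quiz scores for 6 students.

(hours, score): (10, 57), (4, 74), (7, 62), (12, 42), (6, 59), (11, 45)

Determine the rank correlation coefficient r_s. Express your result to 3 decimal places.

-0.943

Rank hours: 4, 1, 3, 6, 2, 5
Rank score: 3, 6, 5, 1, 4, 2
d = rank(hours) − rank(score): 1, -5, -2, 5, -2, 3; Σd² = 68
ρ = 1 − 6Σd² / [n(n²−1)] = 1 − 6×68 / (6×35) = 1 − 408/210 ≈ -0.943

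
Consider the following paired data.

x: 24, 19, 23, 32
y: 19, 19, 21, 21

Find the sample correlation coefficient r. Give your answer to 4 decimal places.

0.6360

n = 4, Σx = 98, Σy = 80, Σx² = 2490, Σy² = 1604, Σxy = 1972
nΣxy − ΣxΣy = 7888 − 7840 = 48
nΣx² − (Σx)² = 9960 − 9604 = 356; nΣy² − (Σy)² = 6416 − 6400 = 16
r = 48 / √(356 × 16) = 48 / 75.4718 ≈ 0.6360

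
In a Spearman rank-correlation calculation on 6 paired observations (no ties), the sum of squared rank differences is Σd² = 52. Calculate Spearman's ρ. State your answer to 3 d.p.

-0.486

ρ = 1 − 6Σd² / [n(n²−1)] = 1 − 6×52 / (6×35)
  = 1 − 312/210 = 1 − 1.4857 ≈ -0.486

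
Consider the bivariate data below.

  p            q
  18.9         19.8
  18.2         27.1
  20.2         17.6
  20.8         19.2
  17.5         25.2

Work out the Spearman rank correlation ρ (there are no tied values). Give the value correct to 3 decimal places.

-0.800

Rank p: 3, 2, 4, 5, 1
Rank q: 3, 5, 1, 2, 4
d = rank(p) − rank(q): 0, -3, 3, 3, -3; Σd² = 36
ρ = 1 − 6Σd² / [n(n²−1)] = 1 − 6×36 / (5×24) = 1 − 216/120 ≈ -0.800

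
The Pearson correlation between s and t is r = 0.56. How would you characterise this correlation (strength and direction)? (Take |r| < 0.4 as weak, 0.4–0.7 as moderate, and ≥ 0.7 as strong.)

moderate positive

r = 0.56 > 0 so the relationship is positive.
|r| = 0.56, which falls in the moderate range.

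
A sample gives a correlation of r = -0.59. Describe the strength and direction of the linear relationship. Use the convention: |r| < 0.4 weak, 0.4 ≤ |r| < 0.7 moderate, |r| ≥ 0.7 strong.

moderate negative

r = -0.59 < 0 so the relationship is negative.
|r| = 0.59, which falls in the moderate range.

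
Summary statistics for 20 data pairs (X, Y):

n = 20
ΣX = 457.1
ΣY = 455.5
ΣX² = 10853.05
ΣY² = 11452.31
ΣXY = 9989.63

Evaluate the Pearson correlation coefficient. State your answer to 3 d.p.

-0.636

r = (nΣXY − ΣXΣY) / √[(nΣX² − (ΣX)²)(nΣY² − (ΣY)²)]
Numerator: 20×9989.63 − 457.1×455.5 = -8416.45
Denominator: √[(217061 − 208940.41)(229046.2 − 207480.25)] = √[8120.59 × 21565.95] = 13233.6026
r = -8416.45 / 13233.6026 ≈ -0.636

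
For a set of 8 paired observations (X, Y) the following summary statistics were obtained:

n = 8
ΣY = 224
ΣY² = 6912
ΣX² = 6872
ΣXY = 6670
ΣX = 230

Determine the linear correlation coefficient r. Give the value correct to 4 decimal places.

r = (nΣXY − ΣXΣY) / √[(nΣX² − (ΣX)²)(nΣY² − (ΣY)²)]
Numerator: 8×6670 − 230×224 = 1840
Denominator: √[(54976 − 52900)(55296 − 50176)] = √[2076 × 5120] = 3260.2331
r = 1840 / 3260.2331 ≈ 0.5644

0.5644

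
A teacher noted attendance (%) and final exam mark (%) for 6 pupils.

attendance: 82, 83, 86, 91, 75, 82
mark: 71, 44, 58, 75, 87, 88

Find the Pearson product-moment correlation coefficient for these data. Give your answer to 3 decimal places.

n = 6, Σx = 499, Σy = 423, Σx² = 41639, Σy² = 31279, Σxy = 35028
nΣxy − ΣxΣy = 210168 − 211077 = -909
nΣx² − (Σx)² = 249834 − 249001 = 833; nΣy² − (Σy)² = 187674 − 178929 = 8745
r = -909 / √(833 × 8745) = -909 / 2698.9970 ≈ -0.337

-0.337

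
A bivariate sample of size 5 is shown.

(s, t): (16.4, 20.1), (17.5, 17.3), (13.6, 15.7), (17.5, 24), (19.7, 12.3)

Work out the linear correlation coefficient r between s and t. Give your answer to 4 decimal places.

n = 5, Σs = 84.7, Σt = 89.4, Σs² = 1454.51, Σt² = 1677.08, Σst = 1508.22
nΣst − ΣsΣt = 7541.1 − 7572.18 = -31.08
nΣs² − (Σs)² = 7272.55 − 7174.09 = 98.46; nΣt² − (Σt)² = 8385.4 − 7992.36 = 393.04
r = -31.08 / √(98.46 × 393.04) = -31.08 / 196.7199 ≈ -0.1580

-0.1580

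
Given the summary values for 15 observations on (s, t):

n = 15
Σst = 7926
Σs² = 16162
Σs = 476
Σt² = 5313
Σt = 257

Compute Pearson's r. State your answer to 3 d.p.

r = (nΣst − ΣsΣt) / √[(nΣs² − (Σs)²)(nΣt² − (Σt)²)]
Numerator: 15×7926 − 476×257 = -3442
Denominator: √[(242430 − 226576)(79695 − 66049)] = √[15854 × 13646] = 14708.6262
r = -3442 / 14708.6262 ≈ -0.234

-0.234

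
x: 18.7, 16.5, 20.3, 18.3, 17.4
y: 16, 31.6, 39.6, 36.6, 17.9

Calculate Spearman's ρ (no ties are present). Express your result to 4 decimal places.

0.3000

Rank x: 4, 1, 5, 3, 2
Rank y: 1, 3, 5, 4, 2
d = rank(x) − rank(y): 3, -2, 0, -1, 0; Σd² = 14
ρ = 1 − 6Σd² / [n(n²−1)] = 1 − 6×14 / (5×24) = 1 − 84/120 ≈ 0.3000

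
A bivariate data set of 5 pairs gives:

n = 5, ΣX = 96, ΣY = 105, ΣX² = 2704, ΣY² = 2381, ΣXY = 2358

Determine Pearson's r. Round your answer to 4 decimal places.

0.8787

r = (nΣXY − ΣXΣY) / √[(nΣX² − (ΣX)²)(nΣY² − (ΣY)²)]
Numerator: 5×2358 − 96×105 = 1710
Denominator: √[(13520 − 9216)(11905 − 11025)] = √[4304 × 880] = 1946.1552
r = 1710 / 1946.1552 ≈ 0.8787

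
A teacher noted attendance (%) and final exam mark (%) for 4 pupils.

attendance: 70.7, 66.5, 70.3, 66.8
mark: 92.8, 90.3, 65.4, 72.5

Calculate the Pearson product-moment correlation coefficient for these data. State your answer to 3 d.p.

-0.067

n = 4, Σx = 274.3, Σy = 321, Σx² = 18825.07, Σy² = 26299.34, Σxy = 22006.53
nΣxy − ΣxΣy = 88026.12 − 88050.3 = -24.18
nΣx² − (Σx)² = 75300.28 − 75240.49 = 59.79; nΣy² − (Σy)² = 105197.36 − 103041 = 2156.36
r = -24.18 / √(59.79 × 2156.36) = -24.18 / 359.0665 ≈ -0.067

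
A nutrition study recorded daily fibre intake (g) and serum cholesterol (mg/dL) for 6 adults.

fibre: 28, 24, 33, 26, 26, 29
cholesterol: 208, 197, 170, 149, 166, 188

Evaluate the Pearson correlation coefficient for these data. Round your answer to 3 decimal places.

-0.060

n = 6, Σx = 166, Σy = 1078, Σx² = 4642, Σy² = 196074, Σxy = 29804
nΣxy − ΣxΣy = 178824 − 178948 = -124
nΣx² − (Σx)² = 27852 − 27556 = 296; nΣy² − (Σy)² = 1176444 − 1162084 = 14360
r = -124 / √(296 × 14360) = -124 / 2061.6886 ≈ -0.060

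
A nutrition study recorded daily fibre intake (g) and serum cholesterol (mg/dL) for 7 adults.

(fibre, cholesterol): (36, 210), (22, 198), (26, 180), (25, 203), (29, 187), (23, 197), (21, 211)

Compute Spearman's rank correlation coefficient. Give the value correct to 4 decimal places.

Rank fibre: 7, 2, 5, 4, 6, 3, 1
Rank cholesterol: 6, 4, 1, 5, 2, 3, 7
d = rank(fibre) − rank(cholesterol): 1, -2, 4, -1, 4, 0, -6; Σd² = 74
ρ = 1 − 6Σd² / [n(n²−1)] = 1 − 6×74 / (7×48) = 1 − 444/336 ≈ -0.3214

-0.3214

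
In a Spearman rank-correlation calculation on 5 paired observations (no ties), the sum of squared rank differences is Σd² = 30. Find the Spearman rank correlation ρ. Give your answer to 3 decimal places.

-0.500

ρ = 1 − 6Σd² / [n(n²−1)] = 1 − 6×30 / (5×24)
  = 1 − 180/120 = 1 − 1.5000 ≈ -0.500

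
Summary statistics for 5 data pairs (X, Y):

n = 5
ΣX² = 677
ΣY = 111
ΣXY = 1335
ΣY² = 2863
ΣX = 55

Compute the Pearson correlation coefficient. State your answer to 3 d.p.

r = (nΣXY − ΣXΣY) / √[(nΣX² − (ΣX)²)(nΣY² − (ΣY)²)]
Numerator: 5×1335 − 55×111 = 570
Denominator: √[(3385 − 3025)(14315 − 12321)] = √[360 × 1994] = 847.2544
r = 570 / 847.2544 ≈ 0.673

0.673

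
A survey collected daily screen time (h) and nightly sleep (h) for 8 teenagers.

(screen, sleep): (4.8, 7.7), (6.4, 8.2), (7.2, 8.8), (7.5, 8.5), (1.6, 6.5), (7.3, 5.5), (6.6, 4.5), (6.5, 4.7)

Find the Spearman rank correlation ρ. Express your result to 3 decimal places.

Rank screen: 2, 3, 6, 8, 1, 7, 5, 4
Rank sleep: 5, 6, 8, 7, 4, 3, 1, 2
d = rank(screen) − rank(sleep): -3, -3, -2, 1, -3, 4, 4, 2; Σd² = 68
ρ = 1 − 6Σd² / [n(n²−1)] = 1 − 6×68 / (8×63) = 1 − 408/504 ≈ 0.190

0.190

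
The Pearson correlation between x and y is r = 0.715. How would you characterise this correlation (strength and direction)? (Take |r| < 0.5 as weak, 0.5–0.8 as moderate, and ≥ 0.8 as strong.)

moderate positive

r = 0.715 > 0 so the relationship is positive.
|r| = 0.715, which falls in the moderate range.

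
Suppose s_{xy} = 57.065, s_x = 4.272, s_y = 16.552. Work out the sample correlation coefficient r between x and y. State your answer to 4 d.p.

0.8070

r = Cov(x,y) / (s_x · s_y) = 57.065 / (4.272 × 16.552)
  = 57.065 / 70.7101 ≈ 0.8070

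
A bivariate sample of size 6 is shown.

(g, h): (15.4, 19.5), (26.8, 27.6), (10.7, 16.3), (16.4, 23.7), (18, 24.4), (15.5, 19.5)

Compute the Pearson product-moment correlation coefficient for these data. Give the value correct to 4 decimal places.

0.9123

n = 6, Σg = 102.8, Σh = 131, Σg² = 1903.1, Σh² = 2945, Σgh = 2344.52
nΣgh − ΣgΣh = 14067.12 − 13466.8 = 600.32
nΣg² − (Σg)² = 11418.6 − 10567.84 = 850.76; nΣh² − (Σh)² = 17670 − 17161 = 509
r = 600.32 / √(850.76 × 509) = 600.32 / 658.0553 ≈ 0.9123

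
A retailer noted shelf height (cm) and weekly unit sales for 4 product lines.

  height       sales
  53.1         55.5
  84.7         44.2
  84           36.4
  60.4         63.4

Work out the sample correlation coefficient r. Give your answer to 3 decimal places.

-0.855

n = 4, Σx = 282.2, Σy = 199.5, Σx² = 20697.86, Σy² = 10378.41, Σxy = 13577.75
nΣxy − ΣxΣy = 54311 − 56298.9 = -1987.9
nΣx² − (Σx)² = 82791.44 − 79636.84 = 3154.6; nΣy² − (Σy)² = 41513.64 − 39800.25 = 1713.39
r = -1987.9 / √(3154.6 × 1713.39) = -1987.9 / 2324.8785 ≈ -0.855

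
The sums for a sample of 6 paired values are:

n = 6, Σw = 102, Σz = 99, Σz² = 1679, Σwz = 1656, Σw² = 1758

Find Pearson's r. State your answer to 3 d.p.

-0.817

r = (nΣwz − ΣwΣz) / √[(nΣw² − (Σw)²)(nΣz² − (Σz)²)]
Numerator: 6×1656 − 102×99 = -162
Denominator: √[(10548 − 10404)(10074 − 9801)] = √[144 × 273] = 198.2725
r = -162 / 198.2725 ≈ -0.817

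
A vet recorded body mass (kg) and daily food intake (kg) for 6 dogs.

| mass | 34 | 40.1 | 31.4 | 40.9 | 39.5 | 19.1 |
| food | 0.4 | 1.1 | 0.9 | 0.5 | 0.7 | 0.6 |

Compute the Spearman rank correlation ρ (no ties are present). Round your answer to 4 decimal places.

Rank mass: 3, 5, 2, 6, 4, 1
Rank food: 1, 6, 5, 2, 4, 3
d = rank(mass) − rank(food): 2, -1, -3, 4, 0, -2; Σd² = 34
ρ = 1 − 6Σd² / [n(n²−1)] = 1 − 6×34 / (6×35) = 1 − 204/210 ≈ 0.0286

0.0286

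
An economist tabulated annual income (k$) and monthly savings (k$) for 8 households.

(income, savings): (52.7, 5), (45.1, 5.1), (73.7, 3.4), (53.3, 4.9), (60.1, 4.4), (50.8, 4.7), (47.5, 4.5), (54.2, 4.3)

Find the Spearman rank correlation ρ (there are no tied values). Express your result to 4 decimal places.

Rank income: 4, 1, 8, 5, 7, 3, 2, 6
Rank savings: 7, 8, 1, 6, 3, 5, 4, 2
d = rank(income) − rank(savings): -3, -7, 7, -1, 4, -2, -2, 4; Σd² = 148
ρ = 1 − 6Σd² / [n(n²−1)] = 1 − 6×148 / (8×63) = 1 − 888/504 ≈ -0.7619

-0.7619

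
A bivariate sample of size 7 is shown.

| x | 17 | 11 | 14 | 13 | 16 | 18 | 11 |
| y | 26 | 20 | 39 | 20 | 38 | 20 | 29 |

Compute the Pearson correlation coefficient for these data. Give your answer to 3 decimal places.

n = 7, Σx = 100, Σy = 192, Σx² = 1476, Σy² = 5682, Σxy = 2755
nΣxy − ΣxΣy = 19285 − 19200 = 85
nΣx² − (Σx)² = 10332 − 10000 = 332; nΣy² − (Σy)² = 39774 − 36864 = 2910
r = 85 / √(332 × 2910) = 85 / 982.9140 ≈ 0.086

0.086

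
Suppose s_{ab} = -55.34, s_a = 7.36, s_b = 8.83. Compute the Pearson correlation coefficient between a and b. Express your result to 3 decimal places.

-0.852

r = Cov(a,b) / (s_a · s_b) = -55.34 / (7.36 × 8.83)
  = -55.34 / 64.9888 ≈ -0.852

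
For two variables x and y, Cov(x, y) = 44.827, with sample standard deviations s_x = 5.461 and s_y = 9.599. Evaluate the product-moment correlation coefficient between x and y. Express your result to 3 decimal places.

0.855

r = Cov(x,y) / (s_x · s_y) = 44.827 / (5.461 × 9.599)
  = 44.827 / 52.4201 ≈ 0.855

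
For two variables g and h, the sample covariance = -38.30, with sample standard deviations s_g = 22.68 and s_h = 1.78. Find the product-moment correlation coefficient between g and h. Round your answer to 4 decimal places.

-0.9487

r = Cov(g,h) / (s_g · s_h) = -38.30 / (22.68 × 1.78)
  = -38.30 / 40.3704 ≈ -0.9487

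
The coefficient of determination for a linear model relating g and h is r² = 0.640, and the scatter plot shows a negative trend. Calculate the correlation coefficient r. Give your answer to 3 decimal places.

-0.800

|r| = √0.640 = 0.800
The association is negative, so r = −0.800.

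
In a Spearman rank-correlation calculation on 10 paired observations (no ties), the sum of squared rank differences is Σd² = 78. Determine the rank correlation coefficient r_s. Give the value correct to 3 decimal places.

ρ = 1 − 6Σd² / [n(n²−1)] = 1 − 6×78 / (10×99)
  = 1 − 468/990 = 1 − 0.4727 ≈ 0.527

0.527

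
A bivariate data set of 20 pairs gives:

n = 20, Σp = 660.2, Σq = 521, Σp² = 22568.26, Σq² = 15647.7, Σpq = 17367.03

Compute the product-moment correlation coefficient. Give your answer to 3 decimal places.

r = (nΣpq − ΣpΣq) / √[(nΣp² − (Σp)²)(nΣq² − (Σq)²)]
Numerator: 20×17367.03 − 660.2×521 = 3376.4
Denominator: √[(451365.2 − 435864.04)(312954 − 271441)] = √[15501.16 × 41513] = 25367.2950
r = 3376.4 / 25367.2950 ≈ 0.133

0.133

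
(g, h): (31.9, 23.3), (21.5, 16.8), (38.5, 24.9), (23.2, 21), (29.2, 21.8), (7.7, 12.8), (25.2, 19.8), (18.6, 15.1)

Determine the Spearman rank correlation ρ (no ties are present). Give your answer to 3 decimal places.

0.976

Rank g: 7, 3, 8, 4, 6, 1, 5, 2
Rank h: 7, 3, 8, 5, 6, 1, 4, 2
d = rank(g) − rank(h): 0, 0, 0, -1, 0, 0, 1, 0; Σd² = 2
ρ = 1 − 6Σd² / [n(n²−1)] = 1 − 6×2 / (8×63) = 1 − 12/504 ≈ 0.976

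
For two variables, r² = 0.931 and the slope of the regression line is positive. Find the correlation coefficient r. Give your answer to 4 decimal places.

|r| = √0.931 = 0.9649
The association is positive, so r = 0.9649.

0.9649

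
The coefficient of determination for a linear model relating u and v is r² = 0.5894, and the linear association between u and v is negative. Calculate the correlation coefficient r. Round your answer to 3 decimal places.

-0.768

|r| = √0.5894 = 0.768
The association is negative, so r = −0.768.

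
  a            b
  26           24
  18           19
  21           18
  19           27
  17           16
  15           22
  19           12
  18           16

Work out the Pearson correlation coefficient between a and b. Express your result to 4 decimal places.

0.2673

n = 8, Σa = 153, Σb = 154, Σa² = 3001, Σb² = 3130, Σab = 2975
nΣab − ΣaΣb = 23800 − 23562 = 238
nΣa² − (Σa)² = 24008 − 23409 = 599; nΣb² − (Σb)² = 25040 − 23716 = 1324
r = 238 / √(599 × 1324) = 238 / 890.5481 ≈ 0.2673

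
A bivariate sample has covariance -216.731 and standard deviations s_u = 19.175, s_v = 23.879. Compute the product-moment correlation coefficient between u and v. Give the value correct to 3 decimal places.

-0.473

r = Cov(u,v) / (s_u · s_v) = -216.731 / (19.175 × 23.879)
  = -216.731 / 457.8798 ≈ -0.473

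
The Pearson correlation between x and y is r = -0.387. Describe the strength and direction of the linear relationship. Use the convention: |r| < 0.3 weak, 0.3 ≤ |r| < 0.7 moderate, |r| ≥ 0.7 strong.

r = -0.387 < 0 so the relationship is negative.
|r| = 0.387, which falls in the moderate range.

moderate negative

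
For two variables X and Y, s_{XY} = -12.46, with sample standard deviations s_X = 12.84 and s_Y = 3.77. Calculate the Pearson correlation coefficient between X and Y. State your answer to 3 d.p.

r = Cov(X,Y) / (s_X · s_Y) = -12.46 / (12.84 × 3.77)
  = -12.46 / 48.4068 ≈ -0.257

-0.257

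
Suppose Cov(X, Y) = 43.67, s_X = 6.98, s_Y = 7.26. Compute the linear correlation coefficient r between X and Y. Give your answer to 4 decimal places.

0.8618

r = Cov(X,Y) / (s_X · s_Y) = 43.67 / (6.98 × 7.26)
  = 43.67 / 50.6748 ≈ 0.8618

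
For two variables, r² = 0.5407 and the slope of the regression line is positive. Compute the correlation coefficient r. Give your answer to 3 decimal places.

0.735

|r| = √0.5407 = 0.735
The association is positive, so r = 0.735.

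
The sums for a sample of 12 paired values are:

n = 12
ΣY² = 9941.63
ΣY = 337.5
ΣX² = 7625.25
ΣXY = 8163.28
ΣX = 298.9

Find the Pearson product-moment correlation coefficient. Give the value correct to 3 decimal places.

r = (nΣXY − ΣXΣY) / √[(nΣX² − (ΣX)²)(nΣY² − (ΣY)²)]
Numerator: 12×8163.28 − 298.9×337.5 = -2919.39
Denominator: √[(91503 − 89341.21)(119299.56 − 113906.25)] = √[2161.79 × 5393.31] = 3414.5576
r = -2919.39 / 3414.5576 ≈ -0.855

-0.855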